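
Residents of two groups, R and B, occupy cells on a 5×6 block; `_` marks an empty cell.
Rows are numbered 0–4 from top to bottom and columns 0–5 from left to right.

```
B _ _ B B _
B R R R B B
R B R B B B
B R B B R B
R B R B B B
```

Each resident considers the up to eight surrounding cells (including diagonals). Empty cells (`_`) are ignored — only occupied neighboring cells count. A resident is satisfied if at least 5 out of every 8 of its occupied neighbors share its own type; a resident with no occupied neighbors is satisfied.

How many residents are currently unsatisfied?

(0,0)B 1/2 ✗
(0,3)B 2/4 ✗
(0,4)B 3/4 ✓
(1,0)B 2/4 ✗
(1,1)R 3/6 ✗
(1,2)R 3/6 ✗
(1,3)R 2/7 ✗
(1,4)B 6/7 ✓
(1,5)B 4/4 ✓
(2,0)R 2/5 ✗
(2,1)B 3/8 ✗
(2,2)R 4/8 ✗
(2,3)B 4/8 ✗
(2,4)B 6/8 ✓
(2,5)B 4/5 ✓
(3,0)B 2/5 ✗
(3,1)R 4/8 ✗
(3,2)B 5/8 ✓
(3,3)B 5/8 ✓
(3,4)R 0/8 ✗
(3,5)B 4/5 ✓
(4,0)R 1/3 ✗
(4,1)B 2/5 ✗
(4,2)R 1/5 ✗
(4,3)B 3/5 ✗
(4,4)B 4/5 ✓
(4,5)B 2/3 ✓
Unsatisfied: (0,0), (0,3), (1,0), (1,1), (1,2), (1,3), (2,0), (2,1), (2,2), (2,3), (3,0), (3,1), (3,4), (4,0), (4,1), (4,2), (4,3) — 17 in total.

17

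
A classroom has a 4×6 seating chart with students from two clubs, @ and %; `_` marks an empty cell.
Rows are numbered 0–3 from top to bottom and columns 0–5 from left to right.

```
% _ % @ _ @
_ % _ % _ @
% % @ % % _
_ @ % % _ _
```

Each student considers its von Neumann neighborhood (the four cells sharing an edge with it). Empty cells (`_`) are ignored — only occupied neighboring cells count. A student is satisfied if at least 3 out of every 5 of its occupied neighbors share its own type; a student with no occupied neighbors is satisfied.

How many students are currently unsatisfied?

7

Row 0: (0,0)% 0/0 ✓ · (0,2)% 0/1 ✗ · (0,3)@ 0/2 ✗ · (0,5)@ 1/1 ✓
Row 1: (1,1)% 1/1 ✓ · (1,3)% 1/2 ✗ · (1,5)@ 1/1 ✓
Row 2: (2,0)% 1/1 ✓ · (2,1)% 2/4 ✗ · (2,2)@ 0/3 ✗ · (2,3)% 3/4 ✓ · (2,4)% 1/1 ✓
Row 3: (3,1)@ 0/2 ✗ · (3,2)% 1/3 ✗ · (3,3)% 2/2 ✓
Unsatisfied: (0,2), (0,3), (1,3), (2,1), (2,2), (3,1), (3,2) — 7 in total.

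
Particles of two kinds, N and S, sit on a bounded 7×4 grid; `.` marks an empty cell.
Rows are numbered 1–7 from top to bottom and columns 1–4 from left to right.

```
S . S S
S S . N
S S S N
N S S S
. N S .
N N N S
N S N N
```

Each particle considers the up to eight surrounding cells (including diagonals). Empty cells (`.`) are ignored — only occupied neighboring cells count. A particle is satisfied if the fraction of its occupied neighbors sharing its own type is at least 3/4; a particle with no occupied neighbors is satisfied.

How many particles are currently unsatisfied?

17

Row 1: (1,1)S 2/2 satisfied · (1,3)S 2/3 not · (1,4)S 1/2 not
Row 2: (2,1)S 4/4 satisfied · (2,2)S 6/6 satisfied · (2,4)N 1/4 not
Row 3: (3,1)S 4/5 satisfied · (3,2)S 6/7 satisfied · (3,3)S 5/7 not · (3,4)N 1/4 not
Row 4: (4,1)N 1/4 not · (4,2)S 5/7 not · (4,3)S 5/7 not · (4,4)S 3/4 satisfied
Row 5: (5,2)N 4/7 not · (5,3)S 4/7 not
Row 6: (6,1)N 3/4 satisfied · (6,2)N 5/7 not · (6,3)N 4/7 not · (6,4)S 1/4 not
Row 7: (7,1)N 2/3 not · (7,2)S 0/5 not · (7,3)N 3/5 not · (7,4)N 2/3 not
Unsatisfied: (1,3), (1,4), (2,4), (3,3), (3,4), (4,1), (4,2), (4,3), (5,2), (5,3), (6,2), (6,3), (6,4), (7,1), (7,2), (7,3), (7,4) — 17 in total.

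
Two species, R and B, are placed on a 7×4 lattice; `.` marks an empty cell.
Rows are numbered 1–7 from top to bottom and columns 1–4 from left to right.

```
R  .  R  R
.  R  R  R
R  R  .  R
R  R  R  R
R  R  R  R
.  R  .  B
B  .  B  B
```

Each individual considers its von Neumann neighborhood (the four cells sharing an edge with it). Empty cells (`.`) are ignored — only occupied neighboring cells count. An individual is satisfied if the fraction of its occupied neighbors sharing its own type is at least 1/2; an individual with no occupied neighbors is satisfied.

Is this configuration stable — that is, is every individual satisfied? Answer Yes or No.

Yes

Row 1: (1,1)R 0/0 satisfied · (1,3)R 2/2 satisfied · (1,4)R 2/2 satisfied
Row 2: (2,2)R 2/2 satisfied · (2,3)R 3/3 satisfied · (2,4)R 3/3 satisfied
Row 3: (3,1)R 2/2 satisfied · (3,2)R 3/3 satisfied · (3,4)R 2/2 satisfied
Row 4: (4,1)R 3/3 satisfied · (4,2)R 4/4 satisfied · (4,3)R 3/3 satisfied · (4,4)R 3/3 satisfied
Row 5: (5,1)R 2/2 satisfied · (5,2)R 4/4 satisfied · (5,3)R 3/3 satisfied · (5,4)R 2/3 satisfied
Row 6: (6,2)R 1/1 satisfied · (6,4)B 1/2 satisfied
Row 7: (7,1)B 0/0 satisfied · (7,3)B 1/1 satisfied · (7,4)B 2/2 satisfied
All meet the threshold, so the configuration is stable.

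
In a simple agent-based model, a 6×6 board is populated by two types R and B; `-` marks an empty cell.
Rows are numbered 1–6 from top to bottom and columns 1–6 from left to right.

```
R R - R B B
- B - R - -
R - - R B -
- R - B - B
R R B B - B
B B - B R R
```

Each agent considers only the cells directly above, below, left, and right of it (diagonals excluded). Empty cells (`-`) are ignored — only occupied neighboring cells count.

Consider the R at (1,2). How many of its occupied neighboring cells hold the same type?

Occupied neighbors of (1,2): (2,2)=B, (1,1)=R.
Same type (R): 1 of 2.

1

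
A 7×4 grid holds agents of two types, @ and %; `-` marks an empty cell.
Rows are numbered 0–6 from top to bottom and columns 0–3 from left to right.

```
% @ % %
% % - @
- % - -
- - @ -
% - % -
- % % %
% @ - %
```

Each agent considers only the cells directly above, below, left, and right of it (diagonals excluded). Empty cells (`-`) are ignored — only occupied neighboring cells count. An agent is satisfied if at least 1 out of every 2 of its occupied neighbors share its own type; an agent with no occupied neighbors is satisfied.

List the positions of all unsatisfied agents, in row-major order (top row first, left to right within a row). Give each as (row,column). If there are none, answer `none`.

(0,1), (1,3), (3,2), (6,0), (6,1)

(0,0)% 1/2 ok
(0,1)@ 0/3 unhappy
(0,2)% 1/2 ok
(0,3)% 1/2 ok
(1,0)% 2/2 ok
(1,1)% 2/3 ok
(1,3)@ 0/1 unhappy
(2,1)% 1/1 ok
(3,2)@ 0/1 unhappy
(4,0)% 0/0 ok
(4,2)% 1/2 ok
(5,1)% 1/2 ok
(5,2)% 3/3 ok
(5,3)% 2/2 ok
(6,0)% 0/1 unhappy
(6,1)@ 0/2 unhappy
(6,3)% 1/1 ok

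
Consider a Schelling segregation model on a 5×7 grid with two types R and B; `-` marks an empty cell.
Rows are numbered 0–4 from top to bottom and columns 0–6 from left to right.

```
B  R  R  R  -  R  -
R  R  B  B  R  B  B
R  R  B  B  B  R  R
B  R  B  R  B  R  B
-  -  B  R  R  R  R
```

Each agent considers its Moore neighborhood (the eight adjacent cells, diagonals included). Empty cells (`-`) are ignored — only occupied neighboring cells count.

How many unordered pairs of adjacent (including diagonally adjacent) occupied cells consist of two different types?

Scan each occupied cell's neighbors to the right and below (and the two forward diagonals) so each pair is counted once.
Row 0: B(0,0)–R(0,1)≠ B(0,0)–R(1,0)≠ B(0,0)–R(1,1)≠ R(0,1)–R(0,2)= R(0,1)–R(1,1)= R(0,1)–B(1,2)≠ R(0,1)–R(1,0)= R(0,2)–R(0,3)= R(0,2)–B(1,2)≠ R(0,2)–B(1,3)≠ R(0,2)–R(1,1)= R(0,3)–B(1,3)≠ R(0,3)–R(1,4)= R(0,3)–B(1,2)≠ R(0,5)–B(1,5)≠ R(0,5)–B(1,6)≠ R(0,5)–R(1,4)=  → 10/17 unlike.
Row 1: R(1,0)–R(1,1)= R(1,0)–R(2,0)= R(1,0)–R(2,1)= R(1,1)–B(1,2)≠ R(1,1)–R(2,1)= R(1,1)–B(2,2)≠ R(1,1)–R(2,0)= B(1,2)–B(1,3)= B(1,2)–B(2,2)= B(1,2)–B(2,3)= B(1,2)–R(2,1)≠ B(1,3)–R(1,4)≠ B(1,3)–B(2,3)= B(1,3)–B(2,4)= B(1,3)–B(2,2)= R(1,4)–B(1,5)≠ R(1,4)–B(2,4)≠ R(1,4)–R(2,5)= R(1,4)–B(2,3)≠ B(1,5)–B(1,6)= B(1,5)–R(2,5)≠ B(1,5)–R(2,6)≠ B(1,5)–B(2,4)= B(1,6)–R(2,6)≠ B(1,6)–R(2,5)≠  → 11/25 unlike.
Row 2: R(2,0)–R(2,1)= R(2,0)–B(3,0)≠ R(2,0)–R(3,1)= R(2,1)–B(2,2)≠ R(2,1)–R(3,1)= R(2,1)–B(3,2)≠ R(2,1)–B(3,0)≠ B(2,2)–B(2,3)= B(2,2)–B(3,2)= B(2,2)–R(3,3)≠ B(2,2)–R(3,1)≠ B(2,3)–B(2,4)= B(2,3)–R(3,3)≠ B(2,3)–B(3,4)= B(2,3)–B(3,2)= B(2,4)–R(2,5)≠ B(2,4)–B(3,4)= B(2,4)–R(3,5)≠ B(2,4)–R(3,3)≠ R(2,5)–R(2,6)= R(2,5)–R(3,5)= R(2,5)–B(3,6)≠ R(2,5)–B(3,4)≠ R(2,6)–B(3,6)≠ R(2,6)–R(3,5)=  → 13/25 unlike.
Row 3: B(3,0)–R(3,1)≠ R(3,1)–B(3,2)≠ R(3,1)–B(4,2)≠ B(3,2)–R(3,3)≠ B(3,2)–B(4,2)= B(3,2)–R(4,3)≠ R(3,3)–B(3,4)≠ R(3,3)–R(4,3)= R(3,3)–R(4,4)= R(3,3)–B(4,2)≠ B(3,4)–R(3,5)≠ B(3,4)–R(4,4)≠ B(3,4)–R(4,5)≠ B(3,4)–R(4,3)≠ R(3,5)–B(3,6)≠ R(3,5)–R(4,5)= R(3,5)–R(4,6)= R(3,5)–R(4,4)= B(3,6)–R(4,6)≠ B(3,6)–R(4,5)≠  → 14/20 unlike.
Row 4: B(4,2)–R(4,3)≠ R(4,3)–R(4,4)= R(4,4)–R(4,5)= R(4,5)–R(4,6)=  → 1/4 unlike.
Total adjacent occupied pairs: 91; unlike-type pairs: 49.

49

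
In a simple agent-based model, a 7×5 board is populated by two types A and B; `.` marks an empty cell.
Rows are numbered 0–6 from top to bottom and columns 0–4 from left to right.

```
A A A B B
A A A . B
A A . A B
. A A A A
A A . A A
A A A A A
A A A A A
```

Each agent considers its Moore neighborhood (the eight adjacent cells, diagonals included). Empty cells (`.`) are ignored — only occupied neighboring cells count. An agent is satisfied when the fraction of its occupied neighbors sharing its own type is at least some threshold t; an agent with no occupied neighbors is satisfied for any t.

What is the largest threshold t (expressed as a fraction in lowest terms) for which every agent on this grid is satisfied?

(0,0)A 3/3
(0,1)A 5/5
(0,2)A 3/4
(0,3)B 2/4
(0,4)B 2/2
(1,0)A 5/5
(1,1)A 7/7
(1,2)A 5/6
(1,4)B 3/4
(2,0)A 4/4
(2,1)A 6/6
(2,3)A 4/6
(2,4)B 1/4
(3,1)A 5/5
(3,2)A 6/6
(3,3)A 5/6
(3,4)A 4/5
(4,0)A 4/4
(4,1)A 6/6
(4,3)A 7/7
(4,4)A 5/5
(5,0)A 5/5
(5,1)A 7/7
(5,2)A 7/7
(5,3)A 7/7
(5,4)A 5/5
(6,0)A 3/3
(6,1)A 5/5
(6,2)A 5/5
(6,3)A 5/5
(6,4)A 3/3
The smallest same-type fraction is 1/4 at (2,4), which reduces to 1/4. Any threshold above that leaves this agent unsatisfied.

1/4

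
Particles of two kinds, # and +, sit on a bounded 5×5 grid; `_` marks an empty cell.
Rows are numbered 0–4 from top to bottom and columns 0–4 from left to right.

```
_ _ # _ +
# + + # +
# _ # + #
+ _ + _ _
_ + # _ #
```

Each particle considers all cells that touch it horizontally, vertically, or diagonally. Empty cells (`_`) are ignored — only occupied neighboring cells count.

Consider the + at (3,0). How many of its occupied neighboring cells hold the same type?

1

Occupied neighbors of (3,0): (2,0)=#, (4,1)=+.
Same type (+): 1 of 2.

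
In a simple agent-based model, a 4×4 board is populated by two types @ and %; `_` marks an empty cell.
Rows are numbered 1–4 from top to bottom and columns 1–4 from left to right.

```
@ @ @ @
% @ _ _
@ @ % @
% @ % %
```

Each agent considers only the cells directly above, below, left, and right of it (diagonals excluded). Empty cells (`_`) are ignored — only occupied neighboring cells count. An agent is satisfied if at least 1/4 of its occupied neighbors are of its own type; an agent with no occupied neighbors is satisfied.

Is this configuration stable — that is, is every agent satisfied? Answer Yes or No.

No

Row 1: (1,1)@ 1/2 satisfied · (1,2)@ 3/3 satisfied · (1,3)@ 2/2 satisfied · (1,4)@ 1/1 satisfied
Row 2: (2,1)% 0/3 not · (2,2)@ 2/3 satisfied
Row 3: (3,1)@ 1/3 satisfied · (3,2)@ 3/4 satisfied · (3,3)% 1/3 satisfied · (3,4)@ 0/2 not
Row 4: (4,1)% 0/2 not · (4,2)@ 1/3 satisfied · (4,3)% 2/3 satisfied · (4,4)% 1/2 satisfied
For instance (2,1) has only 0/3 same-type neighbors, below 1/4.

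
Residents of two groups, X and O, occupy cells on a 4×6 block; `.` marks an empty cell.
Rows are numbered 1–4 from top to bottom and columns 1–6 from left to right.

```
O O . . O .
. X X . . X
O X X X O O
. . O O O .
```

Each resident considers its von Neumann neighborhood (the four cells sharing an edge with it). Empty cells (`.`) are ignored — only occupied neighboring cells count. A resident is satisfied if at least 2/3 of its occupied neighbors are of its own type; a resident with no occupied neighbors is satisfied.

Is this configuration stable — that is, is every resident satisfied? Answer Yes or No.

No

(1,1)O 1/1 ok
(1,2)O 1/2 unhappy
(1,5)O 0/0 ok
(2,2)X 2/3 ok
(2,3)X 2/2 ok
(2,6)X 0/1 unhappy
(3,1)O 0/1 unhappy
(3,2)X 2/3 ok
(3,3)X 3/4 ok
(3,4)X 1/3 unhappy
(3,5)O 2/3 ok
(3,6)O 1/2 unhappy
(4,3)O 1/2 unhappy
(4,4)O 2/3 ok
(4,5)O 2/2 ok
For instance (1,2) has only 1/2 same-type neighbors, below 2/3.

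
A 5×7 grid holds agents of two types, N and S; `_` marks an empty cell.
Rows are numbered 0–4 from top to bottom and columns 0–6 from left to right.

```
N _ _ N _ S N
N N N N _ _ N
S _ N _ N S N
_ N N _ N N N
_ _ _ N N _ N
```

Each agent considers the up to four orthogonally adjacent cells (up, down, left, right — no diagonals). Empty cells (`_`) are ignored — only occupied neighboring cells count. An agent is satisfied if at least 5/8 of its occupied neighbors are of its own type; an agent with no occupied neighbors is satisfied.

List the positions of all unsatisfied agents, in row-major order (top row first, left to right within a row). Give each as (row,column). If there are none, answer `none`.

(0,0)N 1/1 ok
(0,3)N 1/1 ok
(0,5)S 0/1 unhappy
(0,6)N 1/2 unhappy
(1,0)N 2/3 ok
(1,1)N 2/2 ok
(1,2)N 3/3 ok
(1,3)N 2/2 ok
(1,6)N 2/2 ok
(2,0)S 0/1 unhappy
(2,2)N 2/2 ok
(2,4)N 1/2 unhappy
(2,5)S 0/3 unhappy
(2,6)N 2/3 ok
(3,1)N 1/1 ok
(3,2)N 2/2 ok
(3,4)N 3/3 ok
(3,5)N 2/3 ok
(3,6)N 3/3 ok
(4,3)N 1/1 ok
(4,4)N 2/2 ok
(4,6)N 1/1 ok

(0,5), (0,6), (2,0), (2,4), (2,5)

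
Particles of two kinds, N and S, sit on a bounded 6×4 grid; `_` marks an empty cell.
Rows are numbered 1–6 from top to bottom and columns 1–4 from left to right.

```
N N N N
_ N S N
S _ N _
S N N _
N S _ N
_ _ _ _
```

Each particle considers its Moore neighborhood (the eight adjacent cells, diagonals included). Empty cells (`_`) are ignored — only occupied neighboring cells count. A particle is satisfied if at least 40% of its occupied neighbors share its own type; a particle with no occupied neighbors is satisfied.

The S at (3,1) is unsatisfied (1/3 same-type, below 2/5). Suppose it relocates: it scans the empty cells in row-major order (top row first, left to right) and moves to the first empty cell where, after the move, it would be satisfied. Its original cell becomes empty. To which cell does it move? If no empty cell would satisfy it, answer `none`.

Vacating (3,1). Empty cells in order:
  (2,1): 0/3 same-type → still unsatisfied.
  (3,2): 2/6 same-type → still unsatisfied.
  (3,4): 1/4 same-type → still unsatisfied.
  (4,4): 0/3 same-type → still unsatisfied.
  (5,3): 1/4 same-type → still unsatisfied.
  (6,1): 1/2 same-type → satisfied — stop here.

(6,1)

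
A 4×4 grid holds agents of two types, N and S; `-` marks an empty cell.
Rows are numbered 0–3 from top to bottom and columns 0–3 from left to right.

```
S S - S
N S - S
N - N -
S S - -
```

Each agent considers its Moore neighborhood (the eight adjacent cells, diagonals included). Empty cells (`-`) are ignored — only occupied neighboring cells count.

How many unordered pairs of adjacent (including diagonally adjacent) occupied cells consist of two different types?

9

Scan each occupied cell's neighbors to the right and below (and the two forward diagonals) so each pair is counted once.
Row 0: S(0,0)–S(0,1)= S(0,0)–N(1,0)≠ S(0,0)–S(1,1)= S(0,1)–S(1,1)= S(0,1)–N(1,0)≠ S(0,3)–S(1,3)=  → 2/6 unlike.
Row 1: N(1,0)–S(1,1)≠ N(1,0)–N(2,0)= S(1,1)–N(2,2)≠ S(1,1)–N(2,0)≠ S(1,3)–N(2,2)≠  → 4/5 unlike.
Row 2: N(2,0)–S(3,0)≠ N(2,0)–S(3,1)≠ N(2,2)–S(3,1)≠  → 3/3 unlike.
Row 3: S(3,0)–S(3,1)=  → 0/1 unlike.
Total adjacent occupied pairs: 15; unlike-type pairs: 9.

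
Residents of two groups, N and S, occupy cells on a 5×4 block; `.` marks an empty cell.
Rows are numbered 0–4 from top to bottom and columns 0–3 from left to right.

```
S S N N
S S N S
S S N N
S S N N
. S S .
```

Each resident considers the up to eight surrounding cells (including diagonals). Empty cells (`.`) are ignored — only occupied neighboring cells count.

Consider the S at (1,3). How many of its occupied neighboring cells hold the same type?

Occupied neighbors of (1,3): (0,2)=N, (0,3)=N, (1,2)=N, (2,2)=N, (2,3)=N.
Same type (S): 0 of 5.

0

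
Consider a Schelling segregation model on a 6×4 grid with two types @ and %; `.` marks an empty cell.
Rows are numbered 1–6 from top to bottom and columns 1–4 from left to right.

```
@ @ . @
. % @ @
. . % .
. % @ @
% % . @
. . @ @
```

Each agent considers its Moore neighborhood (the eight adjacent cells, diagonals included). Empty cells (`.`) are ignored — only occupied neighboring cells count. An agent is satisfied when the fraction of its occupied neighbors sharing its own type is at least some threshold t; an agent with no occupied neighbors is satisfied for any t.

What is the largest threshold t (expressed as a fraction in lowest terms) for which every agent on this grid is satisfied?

1/4

Row 1: (1,1)@ 1/2 · (1,2)@ 2/3 · (1,4)@ 2/2
Row 2: (2,2)% 1/4 · (2,3)@ 3/5 · (2,4)@ 2/3
Row 3: (3,3)% 2/6
Row 4: (4,2)% 3/4 · (4,3)@ 2/5 · (4,4)@ 2/3
Row 5: (5,1)% 2/2 · (5,2)% 2/4 · (5,4)@ 4/4
Row 6: (6,3)@ 2/3 · (6,4)@ 2/2
The smallest same-type fraction is 1/4 at (2,2), which reduces to 1/4. Any threshold above that leaves this agent unsatisfied.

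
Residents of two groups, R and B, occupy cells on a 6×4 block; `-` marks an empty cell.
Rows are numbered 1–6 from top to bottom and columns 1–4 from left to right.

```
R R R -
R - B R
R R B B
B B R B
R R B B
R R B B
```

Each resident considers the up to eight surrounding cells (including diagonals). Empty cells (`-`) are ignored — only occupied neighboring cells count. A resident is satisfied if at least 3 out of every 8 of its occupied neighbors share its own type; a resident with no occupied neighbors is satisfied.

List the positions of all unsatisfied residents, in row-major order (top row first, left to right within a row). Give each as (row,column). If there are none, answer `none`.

Row 1: (1,1)R 2/2 ok · (1,2)R 3/4 ok · (1,3)R 2/3 ok
Row 2: (2,1)R 4/4 ok · (2,3)B 2/6 unhappy · (2,4)R 1/4 unhappy
Row 3: (3,1)R 2/4 ok · (3,2)R 3/7 ok · (3,3)B 4/7 ok · (3,4)B 3/5 ok
Row 4: (4,1)B 1/5 unhappy · (4,2)B 3/8 ok · (4,3)R 2/8 unhappy · (4,4)B 4/5 ok
Row 5: (5,1)R 3/5 ok · (5,2)R 4/8 ok · (5,3)B 5/8 ok · (5,4)B 4/5 ok
Row 6: (6,1)R 3/3 ok · (6,2)R 3/5 ok · (6,3)B 3/5 ok · (6,4)B 3/3 ok

(2,3), (2,4), (4,1), (4,3)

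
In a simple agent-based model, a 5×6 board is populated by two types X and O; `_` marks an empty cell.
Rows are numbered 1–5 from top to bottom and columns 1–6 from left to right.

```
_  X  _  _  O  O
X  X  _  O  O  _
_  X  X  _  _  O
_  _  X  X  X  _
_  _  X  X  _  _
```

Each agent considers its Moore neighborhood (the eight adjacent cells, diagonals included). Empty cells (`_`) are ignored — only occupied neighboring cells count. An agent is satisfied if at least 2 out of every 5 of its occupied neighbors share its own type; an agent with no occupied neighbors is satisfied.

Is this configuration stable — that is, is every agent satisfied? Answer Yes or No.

Row 1: (1,2)X 2/2 ✓ · (1,5)O 3/3 ✓ · (1,6)O 2/2 ✓
Row 2: (2,1)X 3/3 ✓ · (2,2)X 4/4 ✓ · (2,4)O 2/3 ✓ · (2,5)O 4/4 ✓
Row 3: (3,2)X 4/4 ✓ · (3,3)X 4/5 ✓ · (3,6)O 1/2 ✓
Row 4: (4,3)X 5/5 ✓ · (4,4)X 5/5 ✓ · (4,5)X 2/3 ✓
Row 5: (5,3)X 3/3 ✓ · (5,4)X 4/4 ✓
All meet the threshold, so the configuration is stable.

Yes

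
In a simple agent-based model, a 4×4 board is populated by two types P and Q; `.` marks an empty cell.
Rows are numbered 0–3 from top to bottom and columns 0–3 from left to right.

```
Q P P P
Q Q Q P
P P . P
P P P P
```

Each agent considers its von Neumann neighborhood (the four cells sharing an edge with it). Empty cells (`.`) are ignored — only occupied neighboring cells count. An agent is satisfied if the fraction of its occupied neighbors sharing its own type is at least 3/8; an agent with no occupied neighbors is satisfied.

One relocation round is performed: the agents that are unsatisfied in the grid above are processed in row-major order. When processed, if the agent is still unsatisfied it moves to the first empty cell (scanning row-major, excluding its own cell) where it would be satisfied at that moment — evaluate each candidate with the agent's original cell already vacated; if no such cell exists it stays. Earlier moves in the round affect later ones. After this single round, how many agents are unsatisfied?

0

Initially unsatisfied (in order): (0,1), (1,2).
  (0,1) → (2,2).
  (1,2) → (0,1).
Resulting grid:
Q Q P P
Q Q . P
P P P P
P P P P
All satisfied now.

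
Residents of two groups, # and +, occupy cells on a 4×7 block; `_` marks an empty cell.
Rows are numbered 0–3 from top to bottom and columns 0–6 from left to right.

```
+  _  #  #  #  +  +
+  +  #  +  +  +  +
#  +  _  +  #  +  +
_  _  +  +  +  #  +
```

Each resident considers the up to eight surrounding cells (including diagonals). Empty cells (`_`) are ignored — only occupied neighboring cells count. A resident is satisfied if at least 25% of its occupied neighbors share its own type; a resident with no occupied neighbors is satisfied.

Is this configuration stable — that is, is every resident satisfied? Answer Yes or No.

No

Row 0: (0,0)+ 2/2 satisfied · (0,2)# 2/4 satisfied · (0,3)# 3/5 satisfied · (0,4)# 1/5 not · (0,5)+ 4/5 satisfied · (0,6)+ 3/3 satisfied
Row 1: (1,0)+ 3/4 satisfied · (1,1)+ 3/6 satisfied · (1,2)# 2/6 satisfied · (1,3)+ 2/7 satisfied · (1,4)+ 5/8 satisfied · (1,5)+ 6/8 satisfied · (1,6)+ 5/5 satisfied
Row 2: (2,0)# 0/3 not · (2,1)+ 3/5 satisfied · (2,3)+ 5/7 satisfied · (2,4)# 1/8 not · (2,5)+ 6/8 satisfied · (2,6)+ 4/5 satisfied
Row 3: (3,2)+ 3/3 satisfied · (3,3)+ 3/4 satisfied · (3,4)+ 3/5 satisfied · (3,5)# 1/5 not · (3,6)+ 2/3 satisfied
For instance (0,4) has only 1/5 same-type neighbors, below 1/4.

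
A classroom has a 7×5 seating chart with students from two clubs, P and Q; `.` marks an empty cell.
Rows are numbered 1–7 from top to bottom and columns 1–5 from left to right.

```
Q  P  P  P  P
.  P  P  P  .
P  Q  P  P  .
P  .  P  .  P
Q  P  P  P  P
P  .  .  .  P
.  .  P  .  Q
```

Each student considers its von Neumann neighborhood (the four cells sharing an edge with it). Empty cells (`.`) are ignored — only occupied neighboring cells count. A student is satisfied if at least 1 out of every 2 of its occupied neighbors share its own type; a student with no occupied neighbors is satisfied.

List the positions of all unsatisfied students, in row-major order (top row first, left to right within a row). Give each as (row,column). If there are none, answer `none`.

(1,1), (3,2), (5,1), (6,1), (7,5)

Row 1: (1,1)Q 0/1 not · (1,2)P 2/3 satisfied · (1,3)P 3/3 satisfied · (1,4)P 3/3 satisfied · (1,5)P 1/1 satisfied
Row 2: (2,2)P 2/3 satisfied · (2,3)P 4/4 satisfied · (2,4)P 3/3 satisfied
Row 3: (3,1)P 1/2 satisfied · (3,2)Q 0/3 not · (3,3)P 3/4 satisfied · (3,4)P 2/2 satisfied
Row 4: (4,1)P 1/2 satisfied · (4,3)P 2/2 satisfied · (4,5)P 1/1 satisfied
Row 5: (5,1)Q 0/3 not · (5,2)P 1/2 satisfied · (5,3)P 3/3 satisfied · (5,4)P 2/2 satisfied · (5,5)P 3/3 satisfied
Row 6: (6,1)P 0/1 not · (6,5)P 1/2 satisfied
Row 7: (7,3)P 0/0 satisfied · (7,5)Q 0/1 not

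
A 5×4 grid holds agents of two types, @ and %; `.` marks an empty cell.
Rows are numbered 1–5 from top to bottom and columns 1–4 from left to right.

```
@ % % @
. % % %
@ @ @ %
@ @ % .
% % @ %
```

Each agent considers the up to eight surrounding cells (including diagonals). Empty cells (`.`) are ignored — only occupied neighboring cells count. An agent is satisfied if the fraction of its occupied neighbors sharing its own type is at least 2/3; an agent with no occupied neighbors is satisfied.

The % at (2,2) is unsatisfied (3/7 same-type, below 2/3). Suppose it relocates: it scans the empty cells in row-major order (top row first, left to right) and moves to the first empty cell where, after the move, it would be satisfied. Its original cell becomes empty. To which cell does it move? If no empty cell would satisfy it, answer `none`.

Vacating (2,2). Empty cells in order:
  (2,1): 1/4 same-type → still unsatisfied.
  (4,4): 3/5 same-type → still unsatisfied.

none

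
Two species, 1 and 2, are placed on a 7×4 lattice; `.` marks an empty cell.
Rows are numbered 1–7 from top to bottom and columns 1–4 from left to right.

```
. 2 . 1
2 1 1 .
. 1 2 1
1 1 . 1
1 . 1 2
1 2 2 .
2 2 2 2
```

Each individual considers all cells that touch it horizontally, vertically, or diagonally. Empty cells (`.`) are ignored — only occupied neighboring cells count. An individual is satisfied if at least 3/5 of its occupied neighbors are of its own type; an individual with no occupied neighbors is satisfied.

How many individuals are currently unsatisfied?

Row 1: (1,2)2 1/3 unhappy · (1,4)1 1/1 ok
Row 2: (2,1)2 1/3 unhappy · (2,2)1 2/5 unhappy · (2,3)1 4/6 ok
Row 3: (3,2)1 4/6 ok · (3,3)2 0/6 unhappy · (3,4)1 2/3 ok
Row 4: (4,1)1 3/3 ok · (4,2)1 4/5 ok · (4,4)1 2/4 unhappy
Row 5: (5,1)1 3/4 ok · (5,3)1 2/5 unhappy · (5,4)2 1/3 unhappy
Row 6: (6,1)1 1/4 unhappy · (6,2)2 4/7 unhappy · (6,3)2 5/6 ok
Row 7: (7,1)2 2/3 ok · (7,2)2 4/5 ok · (7,3)2 4/4 ok · (7,4)2 2/2 ok
Unsatisfied: (1,2), (2,1), (2,2), (3,3), (4,4), (5,3), (5,4), (6,1), (6,2) — 9 in total.

9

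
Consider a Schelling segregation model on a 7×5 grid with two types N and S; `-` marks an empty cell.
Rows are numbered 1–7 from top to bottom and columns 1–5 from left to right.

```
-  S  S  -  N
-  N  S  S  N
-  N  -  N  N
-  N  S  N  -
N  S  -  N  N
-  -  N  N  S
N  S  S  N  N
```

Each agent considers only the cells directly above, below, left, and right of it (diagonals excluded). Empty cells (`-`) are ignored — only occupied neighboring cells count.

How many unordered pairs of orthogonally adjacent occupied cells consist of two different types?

14

Scan each occupied cell's neighbors to the right and below so each pair is counted once.
From row 1: 1 unlike of 4 pairs (running 1/4).
From row 2: 3 unlike of 6 pairs (running 4/10).
From row 3: 0 unlike of 3 pairs (running 4/13).
From row 4: 3 unlike of 4 pairs (running 7/17).
From row 5: 2 unlike of 4 pairs (running 9/21).
From row 6: 3 unlike of 5 pairs (running 12/26).
From row 7: 2 unlike of 4 pairs (running 14/30).
Total adjacent occupied pairs: 30; unlike-type pairs: 14.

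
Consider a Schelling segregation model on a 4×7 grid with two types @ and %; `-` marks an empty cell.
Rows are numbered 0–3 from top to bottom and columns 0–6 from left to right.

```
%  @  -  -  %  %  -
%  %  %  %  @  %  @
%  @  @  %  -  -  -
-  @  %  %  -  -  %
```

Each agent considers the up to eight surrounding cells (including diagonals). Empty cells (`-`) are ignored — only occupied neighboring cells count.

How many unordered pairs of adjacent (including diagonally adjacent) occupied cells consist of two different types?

24

Scan each occupied cell's neighbors to the right and below (and the two forward diagonals) so each pair is counted once.
Row 0: %(0,0)–@(0,1)≠ %(0,0)–%(1,0)= %(0,0)–%(1,1)= @(0,1)–%(1,1)≠ @(0,1)–%(1,2)≠ @(0,1)–%(1,0)≠ %(0,4)–%(0,5)= %(0,4)–@(1,4)≠ %(0,4)–%(1,5)= %(0,4)–%(1,3)= %(0,5)–%(1,5)= %(0,5)–@(1,6)≠ %(0,5)–@(1,4)≠  → 7/13 unlike.
Row 1: %(1,0)–%(1,1)= %(1,0)–%(2,0)= %(1,0)–@(2,1)≠ %(1,1)–%(1,2)= %(1,1)–@(2,1)≠ %(1,1)–@(2,2)≠ %(1,1)–%(2,0)= %(1,2)–%(1,3)= %(1,2)–@(2,2)≠ %(1,2)–%(2,3)= %(1,2)–@(2,1)≠ %(1,3)–@(1,4)≠ %(1,3)–%(2,3)= %(1,3)–@(2,2)≠ @(1,4)–%(1,5)≠ @(1,4)–%(2,3)≠ %(1,5)–@(1,6)≠  → 10/17 unlike.
Row 2: %(2,0)–@(2,1)≠ %(2,0)–@(3,1)≠ @(2,1)–@(2,2)= @(2,1)–@(3,1)= @(2,1)–%(3,2)≠ @(2,2)–%(2,3)≠ @(2,2)–%(3,2)≠ @(2,2)–%(3,3)≠ @(2,2)–@(3,1)= %(2,3)–%(3,3)= %(2,3)–%(3,2)=  → 6/11 unlike.
Row 3: @(3,1)–%(3,2)≠ %(3,2)–%(3,3)=  → 1/2 unlike.
Total adjacent occupied pairs: 43; unlike-type pairs: 24.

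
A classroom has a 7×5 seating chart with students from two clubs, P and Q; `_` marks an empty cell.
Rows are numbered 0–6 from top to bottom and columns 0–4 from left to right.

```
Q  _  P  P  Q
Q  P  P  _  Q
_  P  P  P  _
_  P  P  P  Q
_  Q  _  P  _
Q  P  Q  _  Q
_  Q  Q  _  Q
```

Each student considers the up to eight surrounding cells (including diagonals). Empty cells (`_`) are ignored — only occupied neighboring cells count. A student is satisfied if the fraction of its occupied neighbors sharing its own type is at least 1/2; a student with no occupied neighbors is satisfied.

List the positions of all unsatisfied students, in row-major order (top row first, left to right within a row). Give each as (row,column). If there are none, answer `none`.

(1,0), (1,4), (3,4), (4,1), (4,3), (5,1)

(0,0)Q 1/2 satisfied
(0,2)P 3/3 satisfied
(0,3)P 2/4 satisfied
(0,4)Q 1/2 satisfied
(1,0)Q 1/3 not
(1,1)P 4/6 satisfied
(1,2)P 6/6 satisfied
(1,4)Q 1/3 not
(2,1)P 5/6 satisfied
(2,2)P 7/7 satisfied
(2,3)P 4/6 satisfied
(3,1)P 3/4 satisfied
(3,2)P 6/7 satisfied
(3,3)P 4/5 satisfied
(3,4)Q 0/3 not
(4,1)Q 2/5 not
(4,3)P 2/5 not
(5,0)Q 2/3 satisfied
(5,1)P 0/5 not
(5,2)Q 3/5 satisfied
(5,4)Q 1/2 satisfied
(6,1)Q 3/4 satisfied
(6,2)Q 2/3 satisfied
(6,4)Q 1/1 satisfied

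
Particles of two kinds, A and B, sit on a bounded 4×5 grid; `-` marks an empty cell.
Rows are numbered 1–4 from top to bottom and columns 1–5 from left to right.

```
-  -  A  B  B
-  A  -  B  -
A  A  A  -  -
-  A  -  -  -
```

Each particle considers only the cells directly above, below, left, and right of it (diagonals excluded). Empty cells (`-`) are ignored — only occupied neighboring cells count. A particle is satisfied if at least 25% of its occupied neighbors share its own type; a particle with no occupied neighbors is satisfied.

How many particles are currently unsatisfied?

Row 1: (1,3)A 0/1 ✗ · (1,4)B 2/3 ✓ · (1,5)B 1/1 ✓
Row 2: (2,2)A 1/1 ✓ · (2,4)B 1/1 ✓
Row 3: (3,1)A 1/1 ✓ · (3,2)A 4/4 ✓ · (3,3)A 1/1 ✓
Row 4: (4,2)A 1/1 ✓
Unsatisfied: (1,3) — 1 in total.

1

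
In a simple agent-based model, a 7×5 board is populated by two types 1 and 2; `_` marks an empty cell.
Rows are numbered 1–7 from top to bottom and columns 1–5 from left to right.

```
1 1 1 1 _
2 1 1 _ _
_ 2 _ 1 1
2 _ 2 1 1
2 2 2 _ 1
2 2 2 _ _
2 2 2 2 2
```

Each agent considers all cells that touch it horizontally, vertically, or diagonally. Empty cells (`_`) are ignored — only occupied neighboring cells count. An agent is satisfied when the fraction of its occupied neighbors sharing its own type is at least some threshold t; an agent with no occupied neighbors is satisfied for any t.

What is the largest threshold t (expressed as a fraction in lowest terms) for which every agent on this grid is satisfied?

Row 1: (1,1)1 2/3 · (1,2)1 4/5 · (1,3)1 4/4 · (1,4)1 2/2
Row 2: (2,1)2 1/4 · (2,2)1 4/6 · (2,3)1 5/6
Row 3: (3,2)2 3/5 · (3,4)1 4/5 · (3,5)1 3/3
Row 4: (4,1)2 3/3 · (4,3)2 3/5 · (4,4)1 4/6 · (4,5)1 4/4
Row 5: (5,1)2 4/4 · (5,2)2 7/7 · (5,3)2 4/5 · (5,5)1 2/2
Row 6: (6,1)2 5/5 · (6,2)2 8/8 · (6,3)2 6/6
Row 7: (7,1)2 3/3 · (7,2)2 5/5 · (7,3)2 4/4 · (7,4)2 3/3 · (7,5)2 1/1
The smallest same-type fraction is 1/4 at (2,1), which reduces to 1/4. Any threshold above that leaves this agent unsatisfied.

1/4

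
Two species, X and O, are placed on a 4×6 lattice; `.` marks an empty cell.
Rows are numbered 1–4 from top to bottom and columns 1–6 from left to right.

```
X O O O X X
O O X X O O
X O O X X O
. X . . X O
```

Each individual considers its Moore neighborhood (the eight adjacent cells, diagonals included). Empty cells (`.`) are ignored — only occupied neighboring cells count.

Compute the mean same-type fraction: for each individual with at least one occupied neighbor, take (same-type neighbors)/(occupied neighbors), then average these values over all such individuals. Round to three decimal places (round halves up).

(1,1)X 0/3
(1,2)O 3/5
(1,3)O 3/5
(1,4)O 2/5
(1,5)X 2/5
(1,6)X 1/3
(2,1)O 3/5
(2,2)O 5/8
(2,3)X 2/8
(2,4)X 4/8
(2,5)O 3/8
(2,6)O 2/5
(3,1)X 1/4
(3,2)O 3/6
(3,3)O 2/6
(3,4)X 4/6
(3,5)X 3/7
(3,6)O 3/5
(4,2)X 1/3
(4,5)X 2/4
(4,6)O 1/3
Sum over 21 individuals: 0/3 + 3/5 + 3/5 + 2/5 + 2/5 + 1/3 + 3/5 + 5/8 + 2/8 + 4/8 + 3/8 + 2/5 + 1/4 + 3/6 + 2/6 + 4/6 + 3/7 + 3/5 + 1/3 + 2/4 + 1/3 = 316/35; mean = 316/35 ÷ 21 = 316/735 = 0.429931… → 0.430.

0.430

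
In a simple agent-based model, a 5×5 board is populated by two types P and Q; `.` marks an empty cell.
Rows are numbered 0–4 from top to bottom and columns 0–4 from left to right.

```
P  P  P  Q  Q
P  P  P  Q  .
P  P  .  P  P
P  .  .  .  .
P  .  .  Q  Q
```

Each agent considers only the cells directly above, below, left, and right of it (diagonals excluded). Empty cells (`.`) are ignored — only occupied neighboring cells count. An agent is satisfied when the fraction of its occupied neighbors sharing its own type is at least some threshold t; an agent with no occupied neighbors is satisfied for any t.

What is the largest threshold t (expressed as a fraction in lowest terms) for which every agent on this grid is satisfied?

Row 0: (0,0)P 2/2 · (0,1)P 3/3 · (0,2)P 2/3 · (0,3)Q 2/3 · (0,4)Q 1/1
Row 1: (1,0)P 3/3 · (1,1)P 4/4 · (1,2)P 2/3 · (1,3)Q 1/3
Row 2: (2,0)P 3/3 · (2,1)P 2/2 · (2,3)P 1/2 · (2,4)P 1/1
Row 3: (3,0)P 2/2
Row 4: (4,0)P 1/1 · (4,3)Q 1/1 · (4,4)Q 1/1
The smallest same-type fraction is 1/3 at (1,3), which reduces to 1/3. Any threshold above that leaves this agent unsatisfied.

1/3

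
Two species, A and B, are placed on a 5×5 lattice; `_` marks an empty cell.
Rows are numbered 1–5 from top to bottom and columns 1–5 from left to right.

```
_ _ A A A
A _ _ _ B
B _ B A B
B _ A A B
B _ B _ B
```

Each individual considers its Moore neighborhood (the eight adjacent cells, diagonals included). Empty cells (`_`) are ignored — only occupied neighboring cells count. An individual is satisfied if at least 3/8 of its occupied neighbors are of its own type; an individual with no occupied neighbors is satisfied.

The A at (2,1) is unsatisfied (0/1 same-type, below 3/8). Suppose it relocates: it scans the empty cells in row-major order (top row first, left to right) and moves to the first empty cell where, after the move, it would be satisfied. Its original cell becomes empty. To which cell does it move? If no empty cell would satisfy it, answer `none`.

(1,1)

Vacating (2,1). Empty cells in order:
  (1,1): 0/0 same-type → satisfied — stop here.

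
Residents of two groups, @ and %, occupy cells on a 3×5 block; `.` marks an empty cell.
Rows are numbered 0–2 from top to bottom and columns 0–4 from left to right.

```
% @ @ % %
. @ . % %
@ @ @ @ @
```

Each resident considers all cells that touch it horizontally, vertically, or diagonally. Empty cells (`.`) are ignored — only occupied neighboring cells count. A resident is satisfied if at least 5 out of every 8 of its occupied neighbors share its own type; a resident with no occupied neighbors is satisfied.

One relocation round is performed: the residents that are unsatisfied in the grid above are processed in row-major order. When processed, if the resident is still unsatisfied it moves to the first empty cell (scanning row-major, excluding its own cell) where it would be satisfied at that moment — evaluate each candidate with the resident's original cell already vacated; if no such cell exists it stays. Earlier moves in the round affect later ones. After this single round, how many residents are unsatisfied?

Initially unsatisfied (in order): (0,0), (0,2), (1,3), (1,4), (2,3), (2,4).
  (0,0): no empty cell satisfies it; stays.
  (0,2) → (1,0).
  (1,3): no empty cell satisfies it; stays.
  (1,4): no empty cell satisfies it; stays.
  (2,3) → (1,2).
  (2,4): no empty cell satisfies it; stays.
Resulting grid:
% @ . % %
@ @ @ % %
@ @ @ . @
Unsatisfied now: (0,0), (1,3), (2,4).

3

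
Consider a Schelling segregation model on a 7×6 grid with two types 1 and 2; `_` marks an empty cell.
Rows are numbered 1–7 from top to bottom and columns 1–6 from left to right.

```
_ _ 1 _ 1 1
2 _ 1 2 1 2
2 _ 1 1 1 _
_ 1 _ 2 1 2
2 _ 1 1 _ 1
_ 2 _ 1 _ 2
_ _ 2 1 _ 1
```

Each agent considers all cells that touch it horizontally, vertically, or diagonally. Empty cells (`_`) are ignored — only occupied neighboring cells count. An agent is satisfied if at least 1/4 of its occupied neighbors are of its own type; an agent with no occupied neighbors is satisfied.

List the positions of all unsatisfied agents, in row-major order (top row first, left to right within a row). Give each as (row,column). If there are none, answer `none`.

Row 1: (1,3)1 1/2 ok · (1,5)1 2/4 ok · (1,6)1 2/3 ok
Row 2: (2,1)2 1/1 ok · (2,3)1 3/4 ok · (2,4)2 0/7 unhappy · (2,5)1 4/6 ok · (2,6)2 0/4 unhappy
Row 3: (3,1)2 1/2 ok · (3,3)1 3/5 ok · (3,4)1 5/7 ok · (3,5)1 3/7 ok
Row 4: (4,2)1 2/4 ok · (4,4)2 0/6 unhappy · (4,5)1 4/6 ok · (4,6)2 0/3 unhappy
Row 5: (5,1)2 1/2 ok · (5,3)1 3/5 ok · (5,4)1 3/4 ok · (5,6)1 1/3 ok
Row 6: (6,2)2 2/3 ok · (6,4)1 3/4 ok · (6,6)2 0/2 unhappy
Row 7: (7,3)2 1/3 ok · (7,4)1 1/2 ok · (7,6)1 0/1 unhappy

(2,4), (2,6), (4,4), (4,6), (6,6), (7,6)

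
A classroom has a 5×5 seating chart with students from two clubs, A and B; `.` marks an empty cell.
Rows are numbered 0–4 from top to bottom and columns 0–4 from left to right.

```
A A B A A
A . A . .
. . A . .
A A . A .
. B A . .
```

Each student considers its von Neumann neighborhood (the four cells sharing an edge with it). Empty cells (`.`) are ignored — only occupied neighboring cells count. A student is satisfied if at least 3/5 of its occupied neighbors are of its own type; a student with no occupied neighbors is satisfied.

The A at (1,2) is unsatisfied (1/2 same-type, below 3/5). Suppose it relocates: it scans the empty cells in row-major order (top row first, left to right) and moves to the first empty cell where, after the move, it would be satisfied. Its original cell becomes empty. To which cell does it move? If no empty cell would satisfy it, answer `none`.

Vacating (1,2). Empty cells in order:
  (1,1): 2/2 same-type → satisfied — stop here.

(1,1)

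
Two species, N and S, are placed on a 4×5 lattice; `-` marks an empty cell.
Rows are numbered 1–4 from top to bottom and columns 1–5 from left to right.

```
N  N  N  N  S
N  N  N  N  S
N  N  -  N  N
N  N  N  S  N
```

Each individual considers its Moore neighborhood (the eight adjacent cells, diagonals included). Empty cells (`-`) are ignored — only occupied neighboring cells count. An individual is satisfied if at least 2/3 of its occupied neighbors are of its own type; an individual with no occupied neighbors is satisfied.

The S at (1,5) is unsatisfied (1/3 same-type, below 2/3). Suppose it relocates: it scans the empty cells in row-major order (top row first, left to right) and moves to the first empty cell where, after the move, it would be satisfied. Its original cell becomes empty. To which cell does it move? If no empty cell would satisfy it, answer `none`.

none

Vacating (1,5). Empty cells in order:
  (3,3): 1/8 same-type → still unsatisfied.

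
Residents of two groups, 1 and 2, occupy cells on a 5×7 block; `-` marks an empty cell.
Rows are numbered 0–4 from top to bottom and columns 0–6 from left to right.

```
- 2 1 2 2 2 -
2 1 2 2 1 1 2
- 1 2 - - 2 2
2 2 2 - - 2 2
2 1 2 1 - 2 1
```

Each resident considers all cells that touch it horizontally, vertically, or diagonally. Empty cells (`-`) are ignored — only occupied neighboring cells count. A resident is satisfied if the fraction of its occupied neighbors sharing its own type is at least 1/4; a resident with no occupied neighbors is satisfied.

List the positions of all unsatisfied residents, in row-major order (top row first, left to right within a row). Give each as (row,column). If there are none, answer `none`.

(0,2), (1,4), (1,5), (2,1), (4,1), (4,3), (4,6)

Row 0: (0,1)2 2/4 ok · (0,2)1 1/5 unhappy · (0,3)2 3/5 ok · (0,4)2 3/5 ok · (0,5)2 2/4 ok
Row 1: (1,0)2 1/3 ok · (1,1)1 2/6 ok · (1,2)2 4/7 ok · (1,3)2 4/6 ok · (1,4)1 1/6 unhappy · (1,5)1 1/6 unhappy · (1,6)2 3/4 ok
Row 2: (2,1)1 1/7 unhappy · (2,2)2 4/6 ok · (2,5)2 4/6 ok · (2,6)2 4/5 ok
Row 3: (3,0)2 2/4 ok · (3,1)2 5/7 ok · (3,2)2 3/6 ok · (3,5)2 4/5 ok · (3,6)2 4/5 ok
Row 4: (4,0)2 2/3 ok · (4,1)1 0/5 unhappy · (4,2)2 2/4 ok · (4,3)1 0/2 unhappy · (4,5)2 2/3 ok · (4,6)1 0/3 unhappy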